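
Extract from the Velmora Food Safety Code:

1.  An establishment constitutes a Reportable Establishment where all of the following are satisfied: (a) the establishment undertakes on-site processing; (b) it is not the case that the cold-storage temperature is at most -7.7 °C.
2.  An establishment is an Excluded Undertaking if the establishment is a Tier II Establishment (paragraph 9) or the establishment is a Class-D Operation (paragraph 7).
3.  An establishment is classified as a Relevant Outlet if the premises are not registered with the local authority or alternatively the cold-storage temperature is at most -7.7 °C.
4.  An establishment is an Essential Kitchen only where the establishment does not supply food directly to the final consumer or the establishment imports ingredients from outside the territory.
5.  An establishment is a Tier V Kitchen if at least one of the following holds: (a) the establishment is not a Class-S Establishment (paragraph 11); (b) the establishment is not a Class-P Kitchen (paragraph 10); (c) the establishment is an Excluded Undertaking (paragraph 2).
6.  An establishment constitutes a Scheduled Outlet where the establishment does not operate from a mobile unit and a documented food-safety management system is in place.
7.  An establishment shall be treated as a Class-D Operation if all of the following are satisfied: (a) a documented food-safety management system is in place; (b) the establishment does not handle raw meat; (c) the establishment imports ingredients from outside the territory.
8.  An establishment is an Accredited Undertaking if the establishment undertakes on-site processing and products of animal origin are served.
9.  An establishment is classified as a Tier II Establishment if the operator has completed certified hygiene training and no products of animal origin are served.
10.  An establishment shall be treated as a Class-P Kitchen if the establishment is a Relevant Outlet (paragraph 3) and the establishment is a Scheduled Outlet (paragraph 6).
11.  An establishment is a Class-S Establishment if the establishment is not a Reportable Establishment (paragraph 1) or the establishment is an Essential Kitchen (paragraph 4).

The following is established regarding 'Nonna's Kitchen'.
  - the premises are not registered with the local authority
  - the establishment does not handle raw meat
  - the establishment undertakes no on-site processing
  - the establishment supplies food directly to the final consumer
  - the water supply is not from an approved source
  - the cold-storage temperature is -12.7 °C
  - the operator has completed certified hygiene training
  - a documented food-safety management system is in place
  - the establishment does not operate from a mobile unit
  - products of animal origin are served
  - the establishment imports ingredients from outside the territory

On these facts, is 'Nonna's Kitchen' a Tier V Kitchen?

Under paragraph 1: the establishment undertakes on-site processing? no; and cold-storage temperature: -12.7 °C ≤ -7.7 °C? yes, so negated condition no. So the establishment is not a Reportable Establishment.
Under paragraph 4: the establishment does not supply food directly to the final consumer? no; or the establishment imports ingredients from outside the territory? yes. So the establishment is an Essential Kitchen.
Under paragraph 11: not a Reportable Establishment (paragraph 1)? yes; or Essential Kitchen (paragraph 4)? yes. So the establishment is a Class-S Establishment.
Under paragraph 3: the premises are not registered with the local authority? yes; or cold-storage temperature: -12.7 °C ≤ -7.7 °C? yes. So the establishment is a Relevant Outlet.
Under paragraph 6: the establishment does not operate from a mobile unit? yes; and a documented food-safety management system is in place? yes. So the establishment is a Scheduled Outlet.
Under paragraph 10: Relevant Outlet (paragraph 3)? yes; and Scheduled Outlet (paragraph 6)? yes. So the establishment is a Class-P Kitchen.
Under paragraph 9: the operator has completed certified hygiene training? yes; and no products of animal origin are served? no. So the establishment is not a Tier II Establishment.
Under paragraph 7: a documented food-safety management system is in place? yes; and the establishment does not handle raw meat? yes; and the establishment imports ingredients from outside the territory? yes. So the establishment is a Class-D Operation.
Under paragraph 2: Tier II Establishment (paragraph 9)? no; or Class-D Operation (paragraph 7)? yes. So the establishment is an Excluded Undertaking.
Under paragraph 5: not a Class-S Establishment (paragraph 11)? no; or not a Class-P Kitchen (paragraph 10)? no; or Excluded Undertaking (paragraph 2)? yes. So the establishment is a Tier V Kitchen.

Yes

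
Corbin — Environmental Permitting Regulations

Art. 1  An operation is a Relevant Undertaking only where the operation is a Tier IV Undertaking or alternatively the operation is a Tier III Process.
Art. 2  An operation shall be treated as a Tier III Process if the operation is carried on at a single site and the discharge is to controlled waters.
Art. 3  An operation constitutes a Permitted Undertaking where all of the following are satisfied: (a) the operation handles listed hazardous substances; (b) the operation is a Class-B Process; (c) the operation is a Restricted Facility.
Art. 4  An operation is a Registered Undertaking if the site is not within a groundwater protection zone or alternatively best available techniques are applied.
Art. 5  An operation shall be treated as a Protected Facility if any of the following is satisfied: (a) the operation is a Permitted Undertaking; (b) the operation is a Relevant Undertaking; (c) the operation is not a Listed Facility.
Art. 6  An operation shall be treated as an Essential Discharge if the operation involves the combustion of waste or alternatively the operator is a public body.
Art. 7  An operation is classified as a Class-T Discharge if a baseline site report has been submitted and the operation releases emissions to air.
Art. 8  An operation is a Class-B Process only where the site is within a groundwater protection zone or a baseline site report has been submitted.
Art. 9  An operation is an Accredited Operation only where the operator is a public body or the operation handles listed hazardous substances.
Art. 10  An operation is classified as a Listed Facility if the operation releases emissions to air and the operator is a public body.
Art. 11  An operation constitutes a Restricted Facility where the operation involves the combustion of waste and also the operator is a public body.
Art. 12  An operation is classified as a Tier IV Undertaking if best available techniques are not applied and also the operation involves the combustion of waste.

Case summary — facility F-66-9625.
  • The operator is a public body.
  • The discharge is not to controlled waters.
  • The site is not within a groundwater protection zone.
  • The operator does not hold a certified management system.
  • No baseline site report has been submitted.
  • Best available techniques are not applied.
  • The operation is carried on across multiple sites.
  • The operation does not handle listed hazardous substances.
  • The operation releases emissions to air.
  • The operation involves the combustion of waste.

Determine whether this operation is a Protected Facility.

article 8 — Class-B Process: [the site is within a groundwater protection zone? no] OR [a baseline site report has been submitted? no] → not satisfied.
article 11 — Restricted Facility: [the operation involves the combustion of waste? yes] AND [the operator is a public body? yes] → satisfied.
article 3 — Permitted Undertaking: [the operation handles listed hazardous substances? no] AND [Class-B Process (article 8)? no] AND [Restricted Facility (article 11)? yes] → not satisfied.
article 12 — Tier IV Undertaking: [best available techniques are not applied? yes] AND [the operation involves the combustion of waste? yes] → satisfied.
article 2 — Tier III Process: [the operation is carried on at a single site? no] AND [the discharge is to controlled waters? no] → not satisfied.
article 1 — Relevant Undertaking: [Tier IV Undertaking (article 12)? yes] OR [Tier III Process (article 2)? no] → satisfied.
article 10 — Listed Facility: [the operation releases emissions to air? yes] AND [the operator is a public body? yes] → satisfied.
article 5 — Protected Facility: [Permitted Undertaking (article 3)? no] OR [Relevant Undertaking (article 1)? yes] OR [not a Listed Facility (article 10)? no] → satisfied.

Yes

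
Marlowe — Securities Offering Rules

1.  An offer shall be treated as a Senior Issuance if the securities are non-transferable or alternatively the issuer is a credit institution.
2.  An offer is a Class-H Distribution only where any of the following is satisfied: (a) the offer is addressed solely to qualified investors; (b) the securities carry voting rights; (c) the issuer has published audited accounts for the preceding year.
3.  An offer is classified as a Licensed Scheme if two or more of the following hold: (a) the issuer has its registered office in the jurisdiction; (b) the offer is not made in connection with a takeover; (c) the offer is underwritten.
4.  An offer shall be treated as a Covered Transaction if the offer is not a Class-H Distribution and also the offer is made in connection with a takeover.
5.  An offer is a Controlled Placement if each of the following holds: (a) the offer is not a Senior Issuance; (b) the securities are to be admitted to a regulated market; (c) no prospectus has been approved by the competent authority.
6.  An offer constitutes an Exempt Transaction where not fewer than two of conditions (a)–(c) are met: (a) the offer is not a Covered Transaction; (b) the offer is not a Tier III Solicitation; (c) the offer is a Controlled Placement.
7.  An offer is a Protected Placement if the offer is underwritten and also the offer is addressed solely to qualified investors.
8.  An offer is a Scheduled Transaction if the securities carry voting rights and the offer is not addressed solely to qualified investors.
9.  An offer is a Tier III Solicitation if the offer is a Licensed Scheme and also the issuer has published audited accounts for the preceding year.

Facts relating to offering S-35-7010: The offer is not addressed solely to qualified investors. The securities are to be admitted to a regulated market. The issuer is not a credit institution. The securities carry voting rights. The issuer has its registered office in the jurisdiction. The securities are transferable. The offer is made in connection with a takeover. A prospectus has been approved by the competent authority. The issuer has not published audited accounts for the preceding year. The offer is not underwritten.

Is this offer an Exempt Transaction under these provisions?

paragraph 2 — Class-H Distribution: [the offer is addressed solely to qualified investors? no] OR [the securities carry voting rights? yes] OR [the issuer has published audited accounts for the preceding year? no] → satisfied.
paragraph 4 — Covered Transaction: [not a Class-H Distribution (paragraph 2)? no] AND [the offer is made in connection with a takeover? yes] → not satisfied.
paragraph 3 — Licensed Scheme: the issuer has its registered office in the jurisdiction? yes; the offer is not made in connection with a takeover? no; the offer is underwritten? no — 1 of 3 hold (need ≥2) → not satisfied.
paragraph 9 — Tier III Solicitation: [Licensed Scheme (paragraph 3)? no] AND [the issuer has published audited accounts for the preceding year? no] → not satisfied.
paragraph 1 — Senior Issuance: [the securities are non-transferable? no] OR [the issuer is a credit institution? no] → not satisfied.
paragraph 5 — Controlled Placement: [not a Senior Issuance (paragraph 1)? yes] AND [the securities are to be admitted to a regulated market? yes] AND [no prospectus has been approved by the competent authority? no] → not satisfied.
paragraph 6 — Exempt Transaction: not a Covered Transaction (paragraph 4)? yes; not a Tier III Solicitation (paragraph 9)? yes; Controlled Placement (paragraph 5)? no — 2 of 3 hold (need ≥2) → satisfied.

Yes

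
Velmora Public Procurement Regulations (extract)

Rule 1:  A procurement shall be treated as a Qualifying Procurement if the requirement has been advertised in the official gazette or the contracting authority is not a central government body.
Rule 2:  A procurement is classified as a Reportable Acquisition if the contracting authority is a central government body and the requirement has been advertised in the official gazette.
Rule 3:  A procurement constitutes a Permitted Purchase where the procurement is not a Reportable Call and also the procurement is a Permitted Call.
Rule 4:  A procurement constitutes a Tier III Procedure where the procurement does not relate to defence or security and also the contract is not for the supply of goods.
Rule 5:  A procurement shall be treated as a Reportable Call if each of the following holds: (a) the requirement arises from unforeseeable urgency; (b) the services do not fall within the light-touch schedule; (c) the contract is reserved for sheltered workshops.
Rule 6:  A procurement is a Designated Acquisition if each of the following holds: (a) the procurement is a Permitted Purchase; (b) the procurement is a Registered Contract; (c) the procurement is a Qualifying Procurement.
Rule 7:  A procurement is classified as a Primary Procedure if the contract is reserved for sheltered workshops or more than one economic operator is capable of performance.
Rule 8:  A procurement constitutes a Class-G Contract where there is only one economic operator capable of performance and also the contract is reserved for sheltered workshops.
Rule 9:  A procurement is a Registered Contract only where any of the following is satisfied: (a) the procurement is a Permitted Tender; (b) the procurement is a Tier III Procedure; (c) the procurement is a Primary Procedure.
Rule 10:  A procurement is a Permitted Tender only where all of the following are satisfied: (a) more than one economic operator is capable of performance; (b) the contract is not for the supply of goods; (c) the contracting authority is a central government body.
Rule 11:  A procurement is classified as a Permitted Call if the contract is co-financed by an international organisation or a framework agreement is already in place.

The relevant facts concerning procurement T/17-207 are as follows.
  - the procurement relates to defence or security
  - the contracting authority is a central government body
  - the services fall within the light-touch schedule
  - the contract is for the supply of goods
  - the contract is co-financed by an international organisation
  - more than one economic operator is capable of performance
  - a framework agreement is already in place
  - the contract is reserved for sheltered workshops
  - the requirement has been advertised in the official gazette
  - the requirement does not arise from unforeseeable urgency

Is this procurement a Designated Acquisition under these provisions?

Yes

Under rule 5: the requirement arises from unforeseeable urgency? no; and the services do not fall within the light-touch schedule? no; and the contract is reserved for sheltered workshops? yes. So the procurement is not a Reportable Call.
Under rule 11: the contract is co-financed by an international organisation? yes; or a framework agreement is already in place? yes. So the procurement is a Permitted Call.
Under rule 3: not a Reportable Call (rule 5)? yes; and Permitted Call (rule 11)? yes. So the procurement is a Permitted Purchase.
Under rule 10: more than one economic operator is capable of performance? yes; and the contract is not for the supply of goods? no; and the contracting authority is a central government body? yes. So the procurement is not a Permitted Tender.
Under rule 4: the procurement does not relate to defence or security? no; and the contract is not for the supply of goods? no. So the procurement is not a Tier III Procedure.
Under rule 7: the contract is reserved for sheltered workshops? yes; or more than one economic operator is capable of performance? yes. So the procurement is a Primary Procedure.
Under rule 9: Permitted Tender (rule 10)? no; or Tier III Procedure (rule 4)? no; or Primary Procedure (rule 7)? yes. So the procurement is a Registered Contract.
Under rule 1: the requirement has been advertised in the official gazette? yes; or the contracting authority is not a central government body? no. So the procurement is a Qualifying Procurement.
Under rule 6: Permitted Purchase (rule 3)? yes; and Registered Contract (rule 9)? yes; and Qualifying Procurement (rule 1)? yes. So the procurement is a Designated Acquisition.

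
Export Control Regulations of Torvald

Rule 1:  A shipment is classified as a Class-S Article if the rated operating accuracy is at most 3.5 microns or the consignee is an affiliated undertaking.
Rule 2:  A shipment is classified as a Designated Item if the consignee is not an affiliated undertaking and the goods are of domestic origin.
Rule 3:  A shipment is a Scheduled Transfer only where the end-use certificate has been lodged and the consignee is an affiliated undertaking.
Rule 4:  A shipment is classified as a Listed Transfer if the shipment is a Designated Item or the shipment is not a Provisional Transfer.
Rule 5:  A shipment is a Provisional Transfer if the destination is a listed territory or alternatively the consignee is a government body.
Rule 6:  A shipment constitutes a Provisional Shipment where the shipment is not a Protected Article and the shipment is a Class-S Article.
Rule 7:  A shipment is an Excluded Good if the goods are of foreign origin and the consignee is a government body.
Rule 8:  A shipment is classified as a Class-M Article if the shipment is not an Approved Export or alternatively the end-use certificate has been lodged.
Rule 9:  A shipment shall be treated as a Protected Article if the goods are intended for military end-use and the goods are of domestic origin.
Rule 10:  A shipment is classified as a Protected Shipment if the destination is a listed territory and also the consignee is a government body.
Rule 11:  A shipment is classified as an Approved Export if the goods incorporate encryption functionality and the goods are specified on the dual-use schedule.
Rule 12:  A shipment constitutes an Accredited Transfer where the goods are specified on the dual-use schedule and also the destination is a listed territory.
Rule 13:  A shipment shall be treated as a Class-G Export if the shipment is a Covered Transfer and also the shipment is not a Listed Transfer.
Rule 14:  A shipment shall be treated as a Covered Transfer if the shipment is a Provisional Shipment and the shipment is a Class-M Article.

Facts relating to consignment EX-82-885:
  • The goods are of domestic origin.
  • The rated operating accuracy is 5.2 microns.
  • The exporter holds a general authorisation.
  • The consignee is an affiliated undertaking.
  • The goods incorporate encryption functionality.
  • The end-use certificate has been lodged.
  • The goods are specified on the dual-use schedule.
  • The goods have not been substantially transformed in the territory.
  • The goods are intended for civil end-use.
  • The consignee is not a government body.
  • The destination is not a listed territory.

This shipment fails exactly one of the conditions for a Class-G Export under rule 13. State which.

Listed Transfer

rule 9 — Protected Article: [the goods are intended for military end-use? no] AND [the goods are of domestic origin? yes] → not satisfied.
rule 1 — Class-S Article: [rated operating accuracy: 5.2 microns ≤ 3.5 microns? no] OR [the consignee is an affiliated undertaking? yes] → satisfied.
rule 6 — Provisional Shipment: [not a Protected Article (rule 9)? yes] AND [Class-S Article (rule 1)? yes] → satisfied.
rule 11 — Approved Export: [the goods incorporate encryption functionality? yes] AND [the goods are specified on the dual-use schedule? yes] → satisfied.
rule 8 — Class-M Article: [not an Approved Export (rule 11)? no] OR [the end-use certificate has been lodged? yes] → satisfied.
rule 14 — Covered Transfer: [Provisional Shipment (rule 6)? yes] AND [Class-M Article (rule 8)? yes] → satisfied.
rule 2 — Designated Item: [the consignee is not an affiliated undertaking? no] AND [the goods are of domestic origin? yes] → not satisfied.
rule 5 — Provisional Transfer: [the destination is a listed territory? no] OR [the consignee is a government body? no] → not satisfied.
rule 4 — Listed Transfer: [Designated Item (rule 2)? no] OR [not a Provisional Transfer (rule 5)? yes] → satisfied.
rule 13 — Class-G Export: [Covered Transfer (rule 14)? yes] AND [not a Listed Transfer (rule 4)? no] → not satisfied.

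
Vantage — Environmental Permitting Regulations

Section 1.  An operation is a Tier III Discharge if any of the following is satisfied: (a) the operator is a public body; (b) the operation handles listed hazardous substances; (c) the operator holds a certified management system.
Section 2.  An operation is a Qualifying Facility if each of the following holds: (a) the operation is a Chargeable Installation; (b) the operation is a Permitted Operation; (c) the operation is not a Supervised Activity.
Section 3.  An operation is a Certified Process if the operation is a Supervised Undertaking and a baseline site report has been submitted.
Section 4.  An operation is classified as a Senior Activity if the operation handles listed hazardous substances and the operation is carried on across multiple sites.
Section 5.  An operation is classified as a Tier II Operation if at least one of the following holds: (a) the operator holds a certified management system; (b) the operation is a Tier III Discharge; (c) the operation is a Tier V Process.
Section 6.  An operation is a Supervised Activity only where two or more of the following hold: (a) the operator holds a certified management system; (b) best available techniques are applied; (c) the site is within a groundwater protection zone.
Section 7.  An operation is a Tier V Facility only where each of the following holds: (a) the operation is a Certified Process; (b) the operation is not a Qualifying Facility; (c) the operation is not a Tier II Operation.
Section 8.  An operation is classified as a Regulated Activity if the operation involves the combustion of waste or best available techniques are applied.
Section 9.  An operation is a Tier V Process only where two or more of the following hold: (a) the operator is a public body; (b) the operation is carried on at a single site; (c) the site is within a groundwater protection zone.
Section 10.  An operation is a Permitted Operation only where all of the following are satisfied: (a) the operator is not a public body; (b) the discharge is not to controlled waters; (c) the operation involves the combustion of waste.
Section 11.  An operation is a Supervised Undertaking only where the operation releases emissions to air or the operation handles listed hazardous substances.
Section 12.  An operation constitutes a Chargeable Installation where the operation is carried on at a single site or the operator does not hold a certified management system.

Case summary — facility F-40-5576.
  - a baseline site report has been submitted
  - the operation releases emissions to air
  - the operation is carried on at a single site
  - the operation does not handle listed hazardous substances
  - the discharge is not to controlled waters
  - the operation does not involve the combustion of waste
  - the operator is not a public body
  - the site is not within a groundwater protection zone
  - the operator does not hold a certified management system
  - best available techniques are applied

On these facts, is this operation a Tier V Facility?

section 11 — Supervised Undertaking: [the operation releases emissions to air? yes] OR [the operation handles listed hazardous substances? no] → satisfied.
section 3 — Certified Process: [Supervised Undertaking (section 11)? yes] AND [a baseline site report has been submitted? yes] → satisfied.
section 12 — Chargeable Installation: [the operation is carried on at a single site? yes] OR [the operator does not hold a certified management system? yes] → satisfied.
section 10 — Permitted Operation: [the operator is not a public body? yes] AND [the discharge is not to controlled waters? yes] AND [the operation involves the combustion of waste? no] → not satisfied.
section 6 — Supervised Activity: the operator holds a certified management system? no; best available techniques are applied? yes; the site is within a groundwater protection zone? no — 1 of 3 hold (need ≥2) → not satisfied.
section 2 — Qualifying Facility: [Chargeable Installation (section 12)? yes] AND [Permitted Operation (section 10)? no] AND [not a Supervised Activity (section 6)? yes] → not satisfied.
section 1 — Tier III Discharge: [the operator is a public body? no] OR [the operation handles listed hazardous substances? no] OR [the operator holds a certified management system? no] → not satisfied.
section 9 — Tier V Process: the operator is a public body? no; the operation is carried on at a single site? yes; the site is within a groundwater protection zone? no — 1 of 3 hold (need ≥2) → not satisfied.
section 5 — Tier II Operation: [the operator holds a certified management system? no] OR [Tier III Discharge (section 1)? no] OR [Tier V Process (section 9)? no] → not satisfied.
section 7 — Tier V Facility: [Certified Process (section 3)? yes] AND [not a Qualifying Facility (section 2)? yes] AND [not a Tier II Operation (section 5)? yes] → satisfied.

Yes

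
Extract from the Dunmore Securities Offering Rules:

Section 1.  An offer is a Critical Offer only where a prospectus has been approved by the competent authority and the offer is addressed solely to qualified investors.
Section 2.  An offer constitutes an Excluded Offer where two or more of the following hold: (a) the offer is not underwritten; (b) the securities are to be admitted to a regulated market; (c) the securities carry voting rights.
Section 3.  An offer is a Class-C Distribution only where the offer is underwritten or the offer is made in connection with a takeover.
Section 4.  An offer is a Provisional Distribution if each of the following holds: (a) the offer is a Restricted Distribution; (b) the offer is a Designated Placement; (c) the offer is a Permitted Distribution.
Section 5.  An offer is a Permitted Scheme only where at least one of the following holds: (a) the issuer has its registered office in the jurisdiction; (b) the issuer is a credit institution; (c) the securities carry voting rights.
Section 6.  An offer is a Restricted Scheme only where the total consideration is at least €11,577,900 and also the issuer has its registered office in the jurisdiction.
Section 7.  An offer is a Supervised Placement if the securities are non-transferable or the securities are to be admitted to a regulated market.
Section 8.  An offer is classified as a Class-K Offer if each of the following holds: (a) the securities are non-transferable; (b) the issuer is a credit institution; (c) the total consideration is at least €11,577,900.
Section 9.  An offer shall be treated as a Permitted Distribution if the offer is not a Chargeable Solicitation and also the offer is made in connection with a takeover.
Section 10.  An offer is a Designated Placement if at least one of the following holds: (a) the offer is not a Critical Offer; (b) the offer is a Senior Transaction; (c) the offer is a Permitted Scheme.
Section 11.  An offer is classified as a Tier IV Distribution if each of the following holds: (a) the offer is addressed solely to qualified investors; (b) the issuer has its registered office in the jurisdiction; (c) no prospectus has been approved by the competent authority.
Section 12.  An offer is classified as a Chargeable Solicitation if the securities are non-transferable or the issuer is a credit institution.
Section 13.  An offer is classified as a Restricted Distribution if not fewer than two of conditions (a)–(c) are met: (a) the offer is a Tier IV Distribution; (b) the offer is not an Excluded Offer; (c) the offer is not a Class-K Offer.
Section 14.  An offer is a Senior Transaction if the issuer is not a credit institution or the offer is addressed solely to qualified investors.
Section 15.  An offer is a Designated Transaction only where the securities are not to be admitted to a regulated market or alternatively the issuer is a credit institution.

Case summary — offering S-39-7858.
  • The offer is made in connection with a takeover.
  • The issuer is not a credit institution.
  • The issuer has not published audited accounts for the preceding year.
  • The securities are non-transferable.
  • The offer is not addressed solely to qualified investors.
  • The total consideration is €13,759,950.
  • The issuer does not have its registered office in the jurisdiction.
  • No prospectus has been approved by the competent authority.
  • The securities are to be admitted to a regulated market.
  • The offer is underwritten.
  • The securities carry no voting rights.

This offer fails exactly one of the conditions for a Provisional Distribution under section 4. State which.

Permitted Distribution

section 11 — Tier IV Distribution: [the offer is addressed solely to qualified investors? no] AND [the issuer has its registered office in the jurisdiction? no] AND [no prospectus has been approved by the competent authority? yes] → not satisfied.
section 2 — Excluded Offer: the offer is not underwritten? no; the securities are to be admitted to a regulated market? yes; the securities carry voting rights? no — 1 of 3 hold (need ≥2) → not satisfied.
section 8 — Class-K Offer: [the securities are non-transferable? yes] AND [the issuer is a credit institution? no] AND [total consideration: €13,759,950 ≥ €11,577,900? yes] → not satisfied.
section 13 — Restricted Distribution: Tier IV Distribution (section 11)? no; not an Excluded Offer (section 2)? yes; not a Class-K Offer (section 8)? yes — 2 of 3 hold (need ≥2) → satisfied.
section 1 — Critical Offer: [a prospectus has been approved by the competent authority? no] AND [the offer is addressed solely to qualified investors? no] → not satisfied.
section 14 — Senior Transaction: [the issuer is not a credit institution? yes] OR [the offer is addressed solely to qualified investors? no] → satisfied.
section 5 — Permitted Scheme: [the issuer has its registered office in the jurisdiction? no] OR [the issuer is a credit institution? no] OR [the securities carry voting rights? no] → not satisfied.
section 10 — Designated Placement: [not a Critical Offer (section 1)? yes] OR [Senior Transaction (section 14)? yes] OR [Permitted Scheme (section 5)? no] → satisfied.
section 12 — Chargeable Solicitation: [the securities are non-transferable? yes] OR [the issuer is a credit institution? no] → satisfied.
section 9 — Permitted Distribution: [not a Chargeable Solicitation (section 12)? no] AND [the offer is made in connection with a takeover? yes] → not satisfied.
section 4 — Provisional Distribution: [Restricted Distribution (section 13)? yes] AND [Designated Placement (section 10)? yes] AND [Permitted Distribution (section 9)? no] → not satisfied.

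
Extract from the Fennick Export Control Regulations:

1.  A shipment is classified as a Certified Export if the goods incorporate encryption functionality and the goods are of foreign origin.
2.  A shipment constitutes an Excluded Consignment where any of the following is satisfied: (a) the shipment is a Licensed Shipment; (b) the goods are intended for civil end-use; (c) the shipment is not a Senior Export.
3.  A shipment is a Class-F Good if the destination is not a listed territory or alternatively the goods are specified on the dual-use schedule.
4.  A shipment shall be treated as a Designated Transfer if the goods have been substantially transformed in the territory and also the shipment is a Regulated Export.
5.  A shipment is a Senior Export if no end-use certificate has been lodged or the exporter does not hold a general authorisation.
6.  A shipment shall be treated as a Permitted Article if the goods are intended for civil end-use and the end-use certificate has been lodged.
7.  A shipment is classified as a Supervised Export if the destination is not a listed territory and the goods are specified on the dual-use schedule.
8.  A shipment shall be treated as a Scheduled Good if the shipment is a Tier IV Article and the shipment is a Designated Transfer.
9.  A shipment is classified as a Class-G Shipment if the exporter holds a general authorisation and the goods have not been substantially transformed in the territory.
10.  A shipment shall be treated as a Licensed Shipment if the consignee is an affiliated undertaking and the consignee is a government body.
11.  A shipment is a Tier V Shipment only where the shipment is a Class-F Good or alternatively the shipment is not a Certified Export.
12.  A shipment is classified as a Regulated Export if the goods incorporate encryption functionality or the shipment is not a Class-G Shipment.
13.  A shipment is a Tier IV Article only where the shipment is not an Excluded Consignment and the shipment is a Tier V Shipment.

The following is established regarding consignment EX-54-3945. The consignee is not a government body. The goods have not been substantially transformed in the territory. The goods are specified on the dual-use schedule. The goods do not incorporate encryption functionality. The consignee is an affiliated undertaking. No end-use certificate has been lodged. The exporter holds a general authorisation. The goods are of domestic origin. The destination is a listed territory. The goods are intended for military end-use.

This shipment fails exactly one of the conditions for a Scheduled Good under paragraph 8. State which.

Under paragraph 10: the consignee is an affiliated undertaking? yes; and the consignee is a government body? no. So the shipment is not a Licensed Shipment.
Under paragraph 5: no end-use certificate has been lodged? yes; or the exporter does not hold a general authorisation? no. So the shipment is a Senior Export.
Under paragraph 2: Licensed Shipment (paragraph 10)? no; or the goods are intended for civil end-use? no; or not a Senior Export (paragraph 5)? no. So the shipment is not an Excluded Consignment.
Under paragraph 3: the destination is not a listed territory? no; or the goods are specified on the dual-use schedule? yes. So the shipment is a Class-F Good.
Under paragraph 1: the goods incorporate encryption functionality? no; and the goods are of foreign origin? no. So the shipment is not a Certified Export.
Under paragraph 11: Class-F Good (paragraph 3)? yes; or not a Certified Export (paragraph 1)? yes. So the shipment is a Tier V Shipment.
Under paragraph 13: not an Excluded Consignment (paragraph 2)? yes; and Tier V Shipment (paragraph 11)? yes. So the shipment is a Tier IV Article.
Under paragraph 9: the exporter holds a general authorisation? yes; and the goods have not been substantially transformed in the territory? yes. So the shipment is a Class-G Shipment.
Under paragraph 12: the goods incorporate encryption functionality? no; or not a Class-G Shipment (paragraph 9)? no. So the shipment is not a Regulated Export.
Under paragraph 4: the goods have been substantially transformed in the territory? no; and Regulated Export (paragraph 12)? no. So the shipment is not a Designated Transfer.
Under paragraph 8: Tier IV Article (paragraph 13)? yes; and Designated Transfer (paragraph 4)? no. So the shipment is not a Scheduled Good.

Designated Transfer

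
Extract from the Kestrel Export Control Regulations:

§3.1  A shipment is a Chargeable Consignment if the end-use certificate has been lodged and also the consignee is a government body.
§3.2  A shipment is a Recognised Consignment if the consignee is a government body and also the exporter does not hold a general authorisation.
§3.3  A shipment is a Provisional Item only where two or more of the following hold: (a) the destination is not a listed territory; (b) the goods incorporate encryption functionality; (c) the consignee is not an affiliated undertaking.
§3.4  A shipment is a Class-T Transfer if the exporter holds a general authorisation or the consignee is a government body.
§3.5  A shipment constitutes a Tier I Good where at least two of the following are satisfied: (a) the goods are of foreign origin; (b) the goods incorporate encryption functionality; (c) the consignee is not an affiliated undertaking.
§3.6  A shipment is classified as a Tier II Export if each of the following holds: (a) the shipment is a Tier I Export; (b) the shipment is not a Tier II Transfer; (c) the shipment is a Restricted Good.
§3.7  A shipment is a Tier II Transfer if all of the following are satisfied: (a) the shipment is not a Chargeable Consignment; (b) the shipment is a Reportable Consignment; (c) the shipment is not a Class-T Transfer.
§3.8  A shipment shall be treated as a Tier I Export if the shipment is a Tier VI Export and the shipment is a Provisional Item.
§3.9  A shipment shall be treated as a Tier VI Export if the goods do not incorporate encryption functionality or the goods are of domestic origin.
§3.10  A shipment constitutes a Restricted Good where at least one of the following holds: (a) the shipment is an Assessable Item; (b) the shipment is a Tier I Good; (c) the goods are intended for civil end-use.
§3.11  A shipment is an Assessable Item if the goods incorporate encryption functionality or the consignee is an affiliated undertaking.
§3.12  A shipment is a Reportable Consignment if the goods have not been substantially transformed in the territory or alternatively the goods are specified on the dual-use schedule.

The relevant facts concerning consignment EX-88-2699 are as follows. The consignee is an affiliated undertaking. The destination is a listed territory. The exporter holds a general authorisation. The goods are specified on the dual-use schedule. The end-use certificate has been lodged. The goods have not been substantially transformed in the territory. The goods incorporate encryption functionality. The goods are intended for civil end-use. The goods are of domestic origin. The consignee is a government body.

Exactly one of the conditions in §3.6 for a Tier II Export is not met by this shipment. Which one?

§3.9 — Tier VI Export: [the goods do not incorporate encryption functionality? no] OR [the goods are of domestic origin? yes] → satisfied.
§3.3 — Provisional Item: the destination is not a listed territory? no; the goods incorporate encryption functionality? yes; the consignee is not an affiliated undertaking? no — 1 of 3 hold (need ≥2) → not satisfied.
§3.8 — Tier I Export: [Tier VI Export (§3.9)? yes] AND [Provisional Item (§3.3)? no] → not satisfied.
§3.1 — Chargeable Consignment: [the end-use certificate has been lodged? yes] AND [the consignee is a government body? yes] → satisfied.
§3.12 — Reportable Consignment: [the goods have not been substantially transformed in the territory? yes] OR [the goods are specified on the dual-use schedule? yes] → satisfied.
§3.4 — Class-T Transfer: [the exporter holds a general authorisation? yes] OR [the consignee is a government body? yes] → satisfied.
§3.7 — Tier II Transfer: [not a Chargeable Consignment (§3.1)? no] AND [Reportable Consignment (§3.12)? yes] AND [not a Class-T Transfer (§3.4)? no] → not satisfied.
§3.11 — Assessable Item: [the goods incorporate encryption functionality? yes] OR [the consignee is an affiliated undertaking? yes] → satisfied.
§3.5 — Tier I Good: the goods are of foreign origin? no; the goods incorporate encryption functionality? yes; the consignee is not an affiliated undertaking? no — 1 of 3 hold (need ≥2) → not satisfied.
§3.10 — Restricted Good: [Assessable Item (§3.11)? yes] OR [Tier I Good (§3.5)? no] OR [the goods are intended for civil end-use? yes] → satisfied.
§3.6 — Tier II Export: [Tier I Export (§3.8)? no] AND [not a Tier II Transfer (§3.7)? yes] AND [Restricted Good (§3.10)? yes] → not satisfied.

Tier I Export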